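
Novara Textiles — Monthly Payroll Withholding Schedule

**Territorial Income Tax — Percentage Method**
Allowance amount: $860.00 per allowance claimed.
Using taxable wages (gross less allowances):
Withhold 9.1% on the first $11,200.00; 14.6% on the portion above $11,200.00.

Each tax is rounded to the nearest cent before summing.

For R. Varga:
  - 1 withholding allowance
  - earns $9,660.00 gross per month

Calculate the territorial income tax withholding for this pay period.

$800.80

Territorial Income Tax: taxable = $9,660.00 − 1×$860.00 = $8,800.00
  9.1% × $8,800.00 = $800.80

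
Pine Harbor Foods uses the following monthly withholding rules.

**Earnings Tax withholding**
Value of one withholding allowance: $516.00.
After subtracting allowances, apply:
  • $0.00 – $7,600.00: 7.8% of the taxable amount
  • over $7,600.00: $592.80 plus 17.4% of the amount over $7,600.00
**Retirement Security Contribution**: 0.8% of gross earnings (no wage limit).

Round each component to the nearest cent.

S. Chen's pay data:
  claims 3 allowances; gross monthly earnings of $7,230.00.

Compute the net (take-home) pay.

$6,728.96

Earnings Tax: taxable = $7,230.00 − 3×$516.00 = $5,682.00
  7.8% × $5,682.00 = $443.20
Retirement Security Contribution: 0.8% × $7,230.00 = $57.84
Total withheld: $443.20 + $57.84 = $501.04
Net pay: $7,230.00 − $501.04 = $6,728.96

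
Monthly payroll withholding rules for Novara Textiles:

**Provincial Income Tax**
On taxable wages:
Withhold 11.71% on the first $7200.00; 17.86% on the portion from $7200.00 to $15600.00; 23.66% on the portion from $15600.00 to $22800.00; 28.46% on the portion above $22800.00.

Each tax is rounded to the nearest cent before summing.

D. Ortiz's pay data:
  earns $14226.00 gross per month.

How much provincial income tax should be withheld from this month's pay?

Provincial Income Tax: taxable = $14226.00
  $843.12 + 17.86% × ($14226.00 − $7200.00) = $843.12 + 17.86% × $7026.00 = $2097.96

$2097.96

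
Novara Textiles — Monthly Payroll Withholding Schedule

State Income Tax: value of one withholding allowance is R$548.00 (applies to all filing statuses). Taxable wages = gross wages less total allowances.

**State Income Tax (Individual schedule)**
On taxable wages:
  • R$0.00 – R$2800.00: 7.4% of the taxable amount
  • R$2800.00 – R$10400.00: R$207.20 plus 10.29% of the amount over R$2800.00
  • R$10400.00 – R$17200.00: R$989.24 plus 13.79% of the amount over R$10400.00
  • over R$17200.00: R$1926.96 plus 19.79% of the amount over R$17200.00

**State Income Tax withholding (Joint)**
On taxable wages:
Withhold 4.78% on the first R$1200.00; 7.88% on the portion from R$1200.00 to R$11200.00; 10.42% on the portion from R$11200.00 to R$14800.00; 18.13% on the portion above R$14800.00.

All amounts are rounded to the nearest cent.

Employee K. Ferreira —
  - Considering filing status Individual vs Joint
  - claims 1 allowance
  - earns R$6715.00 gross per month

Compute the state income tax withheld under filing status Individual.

R$553.66

State Income Tax (Individual): taxable = R$6715.00 − 1×R$548.00 = R$6167.00
  R$207.20 + 10.29% × (R$6167.00 − R$2800.00) = R$207.20 + 10.29% × R$3367.00 = R$553.66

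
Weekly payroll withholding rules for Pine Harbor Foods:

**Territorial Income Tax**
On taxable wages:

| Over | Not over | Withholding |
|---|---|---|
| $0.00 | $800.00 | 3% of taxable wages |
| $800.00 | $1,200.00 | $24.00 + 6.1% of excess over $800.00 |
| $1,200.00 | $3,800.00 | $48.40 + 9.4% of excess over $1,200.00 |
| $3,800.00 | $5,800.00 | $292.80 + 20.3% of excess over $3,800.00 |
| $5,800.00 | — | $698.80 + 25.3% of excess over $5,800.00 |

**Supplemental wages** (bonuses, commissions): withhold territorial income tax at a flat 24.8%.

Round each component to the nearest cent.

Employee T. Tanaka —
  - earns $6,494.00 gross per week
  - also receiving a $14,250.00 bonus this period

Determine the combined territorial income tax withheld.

$4,408.38

Territorial Income Tax: taxable = $6,494.00
  $698.80 + 25.3% × ($6,494.00 − $5,800.00) = $698.80 + 25.3% × $694.00 = $874.38
Supplemental (24.8% flat on bonus): 24.8% × $14,250.00 = $3,534.00
Total territorial income tax: $874.38 + $3,534.00 = $4,408.38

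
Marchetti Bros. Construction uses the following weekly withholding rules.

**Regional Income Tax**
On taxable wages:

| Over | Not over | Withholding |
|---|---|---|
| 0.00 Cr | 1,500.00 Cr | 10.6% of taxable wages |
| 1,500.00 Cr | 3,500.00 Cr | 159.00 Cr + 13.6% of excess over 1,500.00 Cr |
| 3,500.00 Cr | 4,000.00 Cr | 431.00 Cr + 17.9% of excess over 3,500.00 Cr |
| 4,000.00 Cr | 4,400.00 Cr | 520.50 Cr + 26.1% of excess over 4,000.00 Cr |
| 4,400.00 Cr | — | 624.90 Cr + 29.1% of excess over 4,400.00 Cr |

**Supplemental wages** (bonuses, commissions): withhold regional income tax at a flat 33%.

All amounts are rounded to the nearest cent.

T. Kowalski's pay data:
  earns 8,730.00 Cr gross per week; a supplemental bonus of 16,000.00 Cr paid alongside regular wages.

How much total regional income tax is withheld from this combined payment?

Regional Income Tax: taxable = 8,730.00 Cr
  624.90 Cr + 29.1% × (8,730.00 Cr − 4,400.00 Cr) = 624.90 Cr + 29.1% × 4,330.00 Cr = 1,884.93 Cr
Supplemental (33% flat on bonus): 33% × 16,000.00 Cr = 5,280.00 Cr
Total regional income tax: 1,884.93 Cr + 5,280.00 Cr = 7,164.93 Cr

7,164.93 Cr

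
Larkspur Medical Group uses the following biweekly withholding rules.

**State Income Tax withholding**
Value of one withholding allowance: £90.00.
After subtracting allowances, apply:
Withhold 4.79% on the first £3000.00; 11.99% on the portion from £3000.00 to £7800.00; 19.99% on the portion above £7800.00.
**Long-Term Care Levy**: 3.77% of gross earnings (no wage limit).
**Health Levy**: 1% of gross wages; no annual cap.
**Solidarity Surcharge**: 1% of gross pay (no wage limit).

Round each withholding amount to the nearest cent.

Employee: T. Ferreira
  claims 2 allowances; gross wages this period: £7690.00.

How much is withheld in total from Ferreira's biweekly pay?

£1128.16

State Income Tax: taxable = £7690.00 − 2×£90.00 = £7510.00
  £143.70 + 11.99% × (£7510.00 − £3000.00) = £143.70 + 11.99% × £4510.00 = £684.45
Long-Term Care Levy: 3.77% × £7690.00 = £289.91
Health Levy: 1% × £7690.00 = £76.90
Solidarity Surcharge: 1% × £7690.00 = £76.90
Total: £684.45 + £289.91 + £76.90 + £76.90 = £1128.16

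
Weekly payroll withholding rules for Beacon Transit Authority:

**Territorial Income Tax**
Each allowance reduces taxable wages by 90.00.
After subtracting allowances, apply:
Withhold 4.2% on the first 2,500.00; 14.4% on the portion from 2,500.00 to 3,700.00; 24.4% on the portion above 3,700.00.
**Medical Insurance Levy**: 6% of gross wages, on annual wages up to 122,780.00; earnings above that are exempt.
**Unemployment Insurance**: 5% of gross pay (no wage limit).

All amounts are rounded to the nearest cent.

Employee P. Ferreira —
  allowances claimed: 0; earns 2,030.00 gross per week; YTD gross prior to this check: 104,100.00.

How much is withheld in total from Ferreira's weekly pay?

308.56

Territorial Income Tax: taxable = 2,030.00
  4.2% × 2,030.00 = 85.26
Medical Insurance Levy: 6% × 2,030.00 = 121.80
Unemployment Insurance: 5% × 2,030.00 = 101.50
Total: 85.26 + 121.80 + 101.50 = 308.56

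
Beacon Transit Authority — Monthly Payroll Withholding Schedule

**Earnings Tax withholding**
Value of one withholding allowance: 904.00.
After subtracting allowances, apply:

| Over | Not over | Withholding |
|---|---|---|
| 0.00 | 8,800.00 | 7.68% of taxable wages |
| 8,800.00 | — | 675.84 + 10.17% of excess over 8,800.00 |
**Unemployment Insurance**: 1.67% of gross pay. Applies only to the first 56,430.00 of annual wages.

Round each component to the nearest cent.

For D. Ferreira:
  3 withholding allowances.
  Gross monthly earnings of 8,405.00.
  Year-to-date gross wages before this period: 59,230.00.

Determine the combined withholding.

Earnings Tax: taxable = 8,405.00 − 3×904.00 = 5,693.00
  7.68% × 5,693.00 = 437.22
Unemployment Insurance: YTD 59,230.00 ≥ cap 56,430.00 → 0.00
Total: 437.22 + 0.00 = 437.22

437.22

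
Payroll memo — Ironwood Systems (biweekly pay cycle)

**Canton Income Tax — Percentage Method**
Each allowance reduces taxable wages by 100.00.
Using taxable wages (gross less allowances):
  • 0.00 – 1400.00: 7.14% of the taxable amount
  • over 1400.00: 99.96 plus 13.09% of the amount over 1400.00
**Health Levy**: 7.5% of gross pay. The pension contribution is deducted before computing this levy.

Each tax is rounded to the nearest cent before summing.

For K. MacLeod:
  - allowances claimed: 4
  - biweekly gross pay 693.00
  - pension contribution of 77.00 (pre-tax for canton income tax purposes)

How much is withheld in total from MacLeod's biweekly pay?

Canton Income Tax: taxable = 693.00 − 77.00 − 4×100.00 = 216.00
  7.14% × 216.00 = 15.42
Health Levy: 7.5% × 616.00 = 46.20
Total: 15.42 + 46.20 = 61.62

61.62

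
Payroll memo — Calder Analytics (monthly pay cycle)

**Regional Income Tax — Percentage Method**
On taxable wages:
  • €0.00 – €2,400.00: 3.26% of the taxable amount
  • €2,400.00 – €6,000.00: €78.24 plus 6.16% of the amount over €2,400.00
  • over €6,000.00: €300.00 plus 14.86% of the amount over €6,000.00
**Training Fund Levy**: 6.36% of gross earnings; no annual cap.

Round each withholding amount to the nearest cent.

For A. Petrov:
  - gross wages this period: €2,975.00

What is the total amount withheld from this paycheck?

€302.87

Regional Income Tax: taxable = €2,975.00
  €78.24 + 6.16% × (€2,975.00 − €2,400.00) = €78.24 + 6.16% × €575.00 = €113.66
Training Fund Levy: 6.36% × €2,975.00 = €189.21
Total: €113.66 + €189.21 = €302.87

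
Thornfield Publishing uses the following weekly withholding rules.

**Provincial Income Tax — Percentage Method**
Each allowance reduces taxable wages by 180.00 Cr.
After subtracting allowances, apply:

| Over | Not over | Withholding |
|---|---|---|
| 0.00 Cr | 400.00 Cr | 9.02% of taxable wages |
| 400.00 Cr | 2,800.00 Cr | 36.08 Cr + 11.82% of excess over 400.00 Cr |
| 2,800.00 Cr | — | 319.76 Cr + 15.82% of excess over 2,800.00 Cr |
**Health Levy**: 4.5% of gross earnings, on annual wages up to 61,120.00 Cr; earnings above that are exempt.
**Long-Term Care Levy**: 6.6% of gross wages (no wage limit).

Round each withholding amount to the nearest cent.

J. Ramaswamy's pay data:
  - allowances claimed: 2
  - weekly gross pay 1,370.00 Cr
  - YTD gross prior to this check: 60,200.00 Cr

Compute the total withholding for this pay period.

Provincial Income Tax: taxable = 1,370.00 Cr − 2×180.00 Cr = 1,010.00 Cr
  36.08 Cr + 11.82% × (1,010.00 Cr − 400.00 Cr) = 36.08 Cr + 11.82% × 610.00 Cr = 108.18 Cr
Health Levy: cap 61,120.00 Cr − YTD 60,200.00 Cr = 920.00 Cr subject; 4.5% × 920.00 Cr = 41.40 Cr
Long-Term Care Levy: 6.6% × 1,370.00 Cr = 90.42 Cr
Total: 108.18 Cr + 41.40 Cr + 90.42 Cr = 240.00 Cr

240.00 Cr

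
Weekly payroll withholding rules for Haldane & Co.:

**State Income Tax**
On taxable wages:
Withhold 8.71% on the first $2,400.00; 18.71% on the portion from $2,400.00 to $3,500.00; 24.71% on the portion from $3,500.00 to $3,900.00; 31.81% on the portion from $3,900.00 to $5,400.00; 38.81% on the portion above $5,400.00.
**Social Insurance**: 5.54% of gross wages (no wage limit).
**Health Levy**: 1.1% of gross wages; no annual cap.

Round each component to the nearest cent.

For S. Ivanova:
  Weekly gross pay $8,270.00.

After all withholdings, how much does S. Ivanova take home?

State Income Tax: taxable = $8,270.00
  $990.84 + 38.81% × ($8,270.00 − $5,400.00) = $990.84 + 38.81% × $2,870.00 = $2,104.69
Social Insurance: 5.54% × $8,270.00 = $458.16
Health Levy: 1.1% × $8,270.00 = $90.97
Total withheld: $2,104.69 + $458.16 + $90.97 = $2,653.82
Net pay: $8,270.00 − $2,653.82 = $5,616.18

$5,616.18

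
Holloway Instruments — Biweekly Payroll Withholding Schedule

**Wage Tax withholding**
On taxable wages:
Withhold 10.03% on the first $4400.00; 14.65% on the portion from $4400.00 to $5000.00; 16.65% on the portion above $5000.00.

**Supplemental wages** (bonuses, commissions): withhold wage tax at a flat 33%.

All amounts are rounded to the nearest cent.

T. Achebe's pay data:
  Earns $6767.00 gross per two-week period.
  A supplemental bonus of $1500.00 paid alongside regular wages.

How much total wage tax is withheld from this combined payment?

$1318.43

Wage Tax: taxable = $6767.00
  $529.22 + 16.65% × ($6767.00 − $5000.00) = $529.22 + 16.65% × $1767.00 = $823.43
Supplemental (33% flat on bonus): 33% × $1500.00 = $495.00
Total wage tax: $823.43 + $495.00 = $1318.43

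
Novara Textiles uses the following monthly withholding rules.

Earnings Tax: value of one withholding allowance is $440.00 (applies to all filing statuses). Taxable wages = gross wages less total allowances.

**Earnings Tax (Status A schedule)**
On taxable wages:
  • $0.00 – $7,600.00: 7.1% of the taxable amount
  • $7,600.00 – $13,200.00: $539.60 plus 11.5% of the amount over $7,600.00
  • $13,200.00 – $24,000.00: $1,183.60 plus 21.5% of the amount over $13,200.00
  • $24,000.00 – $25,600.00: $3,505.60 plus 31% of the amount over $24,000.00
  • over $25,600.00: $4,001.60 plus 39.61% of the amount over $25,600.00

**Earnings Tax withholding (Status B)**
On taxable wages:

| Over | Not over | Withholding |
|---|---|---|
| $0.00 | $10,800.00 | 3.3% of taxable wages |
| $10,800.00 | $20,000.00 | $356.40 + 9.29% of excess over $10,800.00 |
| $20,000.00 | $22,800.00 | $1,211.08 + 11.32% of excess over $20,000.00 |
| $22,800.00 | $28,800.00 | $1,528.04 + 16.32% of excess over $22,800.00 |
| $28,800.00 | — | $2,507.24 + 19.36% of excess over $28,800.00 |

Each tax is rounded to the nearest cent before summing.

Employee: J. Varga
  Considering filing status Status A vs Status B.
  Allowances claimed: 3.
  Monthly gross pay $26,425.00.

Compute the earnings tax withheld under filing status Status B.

Earnings Tax (Status B): taxable = $26,425.00 − 3×$440.00 = $25,105.00
  $1,528.04 + 16.32% × ($25,105.00 − $22,800.00) = $1,528.04 + 16.32% × $2,305.00 = $1,904.22

$1,904.22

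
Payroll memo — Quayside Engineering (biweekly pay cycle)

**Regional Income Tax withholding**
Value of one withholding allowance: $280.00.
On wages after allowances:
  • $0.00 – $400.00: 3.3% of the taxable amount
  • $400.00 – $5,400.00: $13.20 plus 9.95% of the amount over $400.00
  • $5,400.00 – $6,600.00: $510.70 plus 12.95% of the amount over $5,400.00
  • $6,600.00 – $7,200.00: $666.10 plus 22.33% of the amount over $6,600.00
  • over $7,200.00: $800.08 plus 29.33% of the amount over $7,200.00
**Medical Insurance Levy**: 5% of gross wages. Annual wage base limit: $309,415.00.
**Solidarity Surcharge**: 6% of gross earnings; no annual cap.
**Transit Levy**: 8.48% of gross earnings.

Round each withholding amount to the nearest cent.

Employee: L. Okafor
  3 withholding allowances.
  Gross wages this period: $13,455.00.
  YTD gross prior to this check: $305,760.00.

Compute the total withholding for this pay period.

Regional Income Tax: taxable = $13,455.00 − 3×$280.00 = $12,615.00
  $800.08 + 29.33% × ($12,615.00 − $7,200.00) = $800.08 + 29.33% × $5,415.00 = $2,388.30
Medical Insurance Levy: cap $309,415.00 − YTD $305,760.00 = $3,655.00 subject; 5% × $3,655.00 = $182.75
Solidarity Surcharge: 6% × $13,455.00 = $807.30
Transit Levy: 8.48% × $13,455.00 = $1,140.98
Total: $2,388.30 + $182.75 + $807.30 + $1,140.98 = $4,519.33

$4,519.33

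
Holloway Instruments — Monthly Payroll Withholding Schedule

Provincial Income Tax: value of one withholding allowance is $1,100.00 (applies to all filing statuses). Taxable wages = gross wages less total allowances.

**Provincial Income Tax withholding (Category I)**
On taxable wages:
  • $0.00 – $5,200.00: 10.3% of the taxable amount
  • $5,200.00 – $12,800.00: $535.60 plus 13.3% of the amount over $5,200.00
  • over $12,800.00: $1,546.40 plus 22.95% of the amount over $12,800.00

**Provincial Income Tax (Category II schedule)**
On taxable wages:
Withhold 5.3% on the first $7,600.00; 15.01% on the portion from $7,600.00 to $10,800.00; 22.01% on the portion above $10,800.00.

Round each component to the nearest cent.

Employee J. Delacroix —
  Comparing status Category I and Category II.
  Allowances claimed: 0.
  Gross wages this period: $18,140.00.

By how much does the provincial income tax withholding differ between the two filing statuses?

Provincial Income Tax (Category I): taxable = $18,140.00
  $1,546.40 + 22.95% × ($18,140.00 − $12,800.00) = $1,546.40 + 22.95% × $5,340.00 = $2,771.93
Provincial Income Tax (Category II): taxable = $18,140.00
  $883.12 + 22.01% × ($18,140.00 − $10,800.00) = $883.12 + 22.01% × $7,340.00 = $2,498.65
Difference: |$2,771.93 − $2,498.65| = $273.28 (higher under Category I)

$273.28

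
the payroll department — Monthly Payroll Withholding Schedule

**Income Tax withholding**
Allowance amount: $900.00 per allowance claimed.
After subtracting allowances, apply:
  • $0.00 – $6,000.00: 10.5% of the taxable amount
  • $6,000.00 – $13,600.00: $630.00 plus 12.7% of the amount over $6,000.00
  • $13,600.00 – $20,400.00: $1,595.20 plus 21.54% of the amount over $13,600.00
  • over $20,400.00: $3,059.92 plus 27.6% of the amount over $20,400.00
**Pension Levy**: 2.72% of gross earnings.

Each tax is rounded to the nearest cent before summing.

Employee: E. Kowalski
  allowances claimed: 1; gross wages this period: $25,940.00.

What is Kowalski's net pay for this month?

$20,893.87

Income Tax: taxable = $25,940.00 − 1×$900.00 = $25,040.00
  $3,059.92 + 27.6% × ($25,040.00 − $20,400.00) = $3,059.92 + 27.6% × $4,640.00 = $4,340.56
Pension Levy: 2.72% × $25,940.00 = $705.57
Total withheld: $4,340.56 + $705.57 = $5,046.13
Net pay: $25,940.00 − $5,046.13 = $20,893.87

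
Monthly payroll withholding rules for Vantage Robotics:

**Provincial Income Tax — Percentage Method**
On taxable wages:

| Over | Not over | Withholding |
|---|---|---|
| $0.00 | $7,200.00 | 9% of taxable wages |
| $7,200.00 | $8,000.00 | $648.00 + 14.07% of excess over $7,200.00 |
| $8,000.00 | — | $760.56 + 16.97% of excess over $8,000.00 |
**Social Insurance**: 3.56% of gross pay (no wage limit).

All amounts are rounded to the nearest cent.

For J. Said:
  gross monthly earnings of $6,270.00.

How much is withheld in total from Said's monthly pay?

$787.51

Provincial Income Tax: taxable = $6,270.00
  9% × $6,270.00 = $564.30
Social Insurance: 3.56% × $6,270.00 = $223.21
Total: $564.30 + $223.21 = $787.51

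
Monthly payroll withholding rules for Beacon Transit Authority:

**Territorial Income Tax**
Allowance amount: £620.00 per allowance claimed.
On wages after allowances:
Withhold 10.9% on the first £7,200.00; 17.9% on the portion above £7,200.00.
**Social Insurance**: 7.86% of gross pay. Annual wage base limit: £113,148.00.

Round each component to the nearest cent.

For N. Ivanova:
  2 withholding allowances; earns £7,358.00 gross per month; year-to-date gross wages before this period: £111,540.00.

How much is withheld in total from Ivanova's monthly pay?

Territorial Income Tax: taxable = £7,358.00 − 2×£620.00 = £6,118.00
  10.9% × £6,118.00 = £666.86
Social Insurance: cap £113,148.00 − YTD £111,540.00 = £1,608.00 subject; 7.86% × £1,608.00 = £126.39
Total: £666.86 + £126.39 = £793.25

£793.25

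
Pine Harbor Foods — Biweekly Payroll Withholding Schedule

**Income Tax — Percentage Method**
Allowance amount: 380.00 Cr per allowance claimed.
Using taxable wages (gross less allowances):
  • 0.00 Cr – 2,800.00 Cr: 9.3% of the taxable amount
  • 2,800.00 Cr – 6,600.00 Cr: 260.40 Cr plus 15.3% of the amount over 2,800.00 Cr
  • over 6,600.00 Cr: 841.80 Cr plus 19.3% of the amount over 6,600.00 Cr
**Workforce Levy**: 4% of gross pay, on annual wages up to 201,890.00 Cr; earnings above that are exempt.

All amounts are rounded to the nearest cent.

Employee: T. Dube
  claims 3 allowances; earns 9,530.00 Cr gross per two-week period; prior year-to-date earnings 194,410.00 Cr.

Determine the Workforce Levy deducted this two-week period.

Workforce Levy: cap 201,890.00 Cr − YTD 194,410.00 Cr = 7,480.00 Cr subject; 4% × 7,480.00 Cr = 299.20 Cr

299.20 Cr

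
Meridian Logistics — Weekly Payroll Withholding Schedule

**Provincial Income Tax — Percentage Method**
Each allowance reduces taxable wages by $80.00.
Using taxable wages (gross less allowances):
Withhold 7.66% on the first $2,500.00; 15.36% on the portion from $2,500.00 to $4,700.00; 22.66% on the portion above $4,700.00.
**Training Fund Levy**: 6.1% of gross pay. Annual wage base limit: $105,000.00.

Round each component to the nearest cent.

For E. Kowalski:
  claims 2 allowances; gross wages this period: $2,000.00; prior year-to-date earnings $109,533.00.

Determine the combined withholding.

$140.94

Provincial Income Tax: taxable = $2,000.00 − 2×$80.00 = $1,840.00
  7.66% × $1,840.00 = $140.94
Training Fund Levy: YTD $109,533.00 ≥ cap $105,000.00 → $0.00
Total: $140.94 + $0.00 = $140.94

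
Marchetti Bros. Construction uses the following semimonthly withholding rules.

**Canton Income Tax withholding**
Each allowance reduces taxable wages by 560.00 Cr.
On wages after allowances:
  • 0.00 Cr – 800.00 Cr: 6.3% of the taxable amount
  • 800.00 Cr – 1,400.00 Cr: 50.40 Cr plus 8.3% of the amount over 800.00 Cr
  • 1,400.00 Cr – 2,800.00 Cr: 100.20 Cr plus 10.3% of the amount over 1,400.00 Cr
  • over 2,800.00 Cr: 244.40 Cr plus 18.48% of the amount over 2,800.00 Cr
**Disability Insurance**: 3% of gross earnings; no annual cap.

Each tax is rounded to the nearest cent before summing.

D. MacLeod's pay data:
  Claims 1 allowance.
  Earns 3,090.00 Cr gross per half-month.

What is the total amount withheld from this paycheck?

Canton Income Tax: taxable = 3,090.00 Cr − 1×560.00 Cr = 2,530.00 Cr
  100.20 Cr + 10.3% × (2,530.00 Cr − 1,400.00 Cr) = 100.20 Cr + 10.3% × 1,130.00 Cr = 216.59 Cr
Disability Insurance: 3% × 3,090.00 Cr = 92.70 Cr
Total: 216.59 Cr + 92.70 Cr = 309.29 Cr

309.29 Cr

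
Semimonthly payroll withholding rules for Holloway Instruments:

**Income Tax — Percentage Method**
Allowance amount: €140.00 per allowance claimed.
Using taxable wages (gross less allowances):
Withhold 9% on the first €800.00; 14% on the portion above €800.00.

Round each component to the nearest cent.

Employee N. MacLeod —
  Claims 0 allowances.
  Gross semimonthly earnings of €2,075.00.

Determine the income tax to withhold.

€250.50

Income Tax: taxable = €2,075.00
  €72.00 + 14% × (€2,075.00 − €800.00) = €72.00 + 14% × €1,275.00 = €250.50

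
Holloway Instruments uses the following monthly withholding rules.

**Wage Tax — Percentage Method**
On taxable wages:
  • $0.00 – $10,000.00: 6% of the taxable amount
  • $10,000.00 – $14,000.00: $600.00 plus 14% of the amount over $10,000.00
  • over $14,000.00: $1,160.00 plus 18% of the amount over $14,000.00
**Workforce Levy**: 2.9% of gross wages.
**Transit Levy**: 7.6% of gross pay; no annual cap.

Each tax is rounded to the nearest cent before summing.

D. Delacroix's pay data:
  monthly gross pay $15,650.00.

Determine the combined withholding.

$3,100.25

Wage Tax: taxable = $15,650.00
  $1,160.00 + 18% × ($15,650.00 − $14,000.00) = $1,160.00 + 18% × $1,650.00 = $1,457.00
Workforce Levy: 2.9% × $15,650.00 = $453.85
Transit Levy: 7.6% × $15,650.00 = $1,189.40
Total: $1,457.00 + $453.85 + $1,189.40 = $3,100.25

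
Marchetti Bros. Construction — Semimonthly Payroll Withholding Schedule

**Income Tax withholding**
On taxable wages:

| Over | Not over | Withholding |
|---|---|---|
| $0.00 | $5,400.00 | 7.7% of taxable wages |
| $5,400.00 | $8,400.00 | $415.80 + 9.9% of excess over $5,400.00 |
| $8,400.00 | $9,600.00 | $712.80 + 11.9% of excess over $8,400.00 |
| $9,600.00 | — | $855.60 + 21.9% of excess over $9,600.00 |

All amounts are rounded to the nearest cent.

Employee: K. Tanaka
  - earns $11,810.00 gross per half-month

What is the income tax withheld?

Income Tax: taxable = $11,810.00
  $855.60 + 21.9% × ($11,810.00 − $9,600.00) = $855.60 + 21.9% × $2,210.00 = $1,339.59

$1,339.59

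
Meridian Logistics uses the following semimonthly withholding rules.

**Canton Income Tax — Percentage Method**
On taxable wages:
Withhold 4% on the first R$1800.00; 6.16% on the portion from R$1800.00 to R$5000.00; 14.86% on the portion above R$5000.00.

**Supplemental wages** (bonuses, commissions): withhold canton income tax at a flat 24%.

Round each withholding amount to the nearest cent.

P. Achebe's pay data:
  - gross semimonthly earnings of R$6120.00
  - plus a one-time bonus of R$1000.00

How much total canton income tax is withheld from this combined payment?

Canton Income Tax: taxable = R$6120.00
  R$269.12 + 14.86% × (R$6120.00 − R$5000.00) = R$269.12 + 14.86% × R$1120.00 = R$435.55
Supplemental (24% flat on bonus): 24% × R$1000.00 = R$240.00
Total canton income tax: R$435.55 + R$240.00 = R$675.55

R$675.55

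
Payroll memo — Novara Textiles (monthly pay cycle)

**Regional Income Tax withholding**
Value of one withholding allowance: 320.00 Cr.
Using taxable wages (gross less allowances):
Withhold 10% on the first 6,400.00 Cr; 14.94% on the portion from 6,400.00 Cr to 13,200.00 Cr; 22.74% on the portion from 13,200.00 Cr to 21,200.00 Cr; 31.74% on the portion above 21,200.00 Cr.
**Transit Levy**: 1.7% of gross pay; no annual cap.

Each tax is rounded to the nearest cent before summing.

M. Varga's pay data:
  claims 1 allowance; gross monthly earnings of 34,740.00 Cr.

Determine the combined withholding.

8,261.73 Cr

Regional Income Tax: taxable = 34,740.00 Cr − 1×320.00 Cr = 34,420.00 Cr
  3,475.12 Cr + 31.74% × (34,420.00 Cr − 21,200.00 Cr) = 3,475.12 Cr + 31.74% × 13,220.00 Cr = 7,671.15 Cr
Transit Levy: 1.7% × 34,740.00 Cr = 590.58 Cr
Total: 7,671.15 Cr + 590.58 Cr = 8,261.73 Cr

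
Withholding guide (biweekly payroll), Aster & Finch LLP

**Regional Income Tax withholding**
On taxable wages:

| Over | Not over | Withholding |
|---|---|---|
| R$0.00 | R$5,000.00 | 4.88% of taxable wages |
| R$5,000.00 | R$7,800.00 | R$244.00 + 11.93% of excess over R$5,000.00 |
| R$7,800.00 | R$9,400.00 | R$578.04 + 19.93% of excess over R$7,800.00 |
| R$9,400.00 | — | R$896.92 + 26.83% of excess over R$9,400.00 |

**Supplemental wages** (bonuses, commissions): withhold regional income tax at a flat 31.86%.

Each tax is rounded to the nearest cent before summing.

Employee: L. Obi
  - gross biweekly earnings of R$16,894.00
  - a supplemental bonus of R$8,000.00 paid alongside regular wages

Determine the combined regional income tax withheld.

R$5,456.36

Regional Income Tax: taxable = R$16,894.00
  R$896.92 + 26.83% × (R$16,894.00 − R$9,400.00) = R$896.92 + 26.83% × R$7,494.00 = R$2,907.56
Supplemental (31.86% flat on bonus): 31.86% × R$8,000.00 = R$2,548.80
Total regional income tax: R$2,907.56 + R$2,548.80 = R$5,456.36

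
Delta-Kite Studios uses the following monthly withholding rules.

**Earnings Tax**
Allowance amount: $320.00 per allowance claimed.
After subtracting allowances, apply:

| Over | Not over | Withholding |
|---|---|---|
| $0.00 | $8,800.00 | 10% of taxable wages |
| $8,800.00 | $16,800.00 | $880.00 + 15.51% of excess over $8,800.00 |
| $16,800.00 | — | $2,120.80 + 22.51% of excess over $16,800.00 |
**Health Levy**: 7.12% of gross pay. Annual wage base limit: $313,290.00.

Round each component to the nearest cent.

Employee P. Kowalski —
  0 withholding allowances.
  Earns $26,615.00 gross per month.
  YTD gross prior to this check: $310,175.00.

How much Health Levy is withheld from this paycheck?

Health Levy: cap $313,290.00 − YTD $310,175.00 = $3,115.00 subject; 7.12% × $3,115.00 = $221.79

$221.79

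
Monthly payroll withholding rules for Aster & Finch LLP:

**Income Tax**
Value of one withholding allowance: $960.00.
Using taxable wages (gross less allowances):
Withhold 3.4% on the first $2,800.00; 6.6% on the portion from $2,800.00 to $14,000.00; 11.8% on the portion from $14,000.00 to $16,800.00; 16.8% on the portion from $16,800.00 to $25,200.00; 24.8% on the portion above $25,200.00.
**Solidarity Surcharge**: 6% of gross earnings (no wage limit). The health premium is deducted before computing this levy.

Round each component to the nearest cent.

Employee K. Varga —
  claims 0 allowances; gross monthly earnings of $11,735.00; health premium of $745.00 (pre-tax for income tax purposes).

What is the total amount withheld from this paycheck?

$1,295.14

Income Tax: taxable = $11,735.00 − $745.00 = $10,990.00
  $95.20 + 6.6% × ($10,990.00 − $2,800.00) = $95.20 + 6.6% × $8,190.00 = $635.74
Solidarity Surcharge: 6% × $10,990.00 = $659.40
Total: $635.74 + $659.40 = $1,295.14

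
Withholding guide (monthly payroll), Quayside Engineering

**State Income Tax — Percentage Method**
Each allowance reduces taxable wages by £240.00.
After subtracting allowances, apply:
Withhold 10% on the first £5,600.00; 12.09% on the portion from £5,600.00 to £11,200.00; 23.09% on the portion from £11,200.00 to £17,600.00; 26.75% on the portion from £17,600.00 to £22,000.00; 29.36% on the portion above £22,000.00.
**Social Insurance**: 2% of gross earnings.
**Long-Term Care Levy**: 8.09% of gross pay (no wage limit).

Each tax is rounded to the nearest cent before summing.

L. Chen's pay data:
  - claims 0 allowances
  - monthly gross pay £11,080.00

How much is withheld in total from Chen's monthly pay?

State Income Tax: taxable = £11,080.00
  £560.00 + 12.09% × (£11,080.00 − £5,600.00) = £560.00 + 12.09% × £5,480.00 = £1,222.53
Social Insurance: 2% × £11,080.00 = £221.60
Long-Term Care Levy: 8.09% × £11,080.00 = £896.37
Total: £1,222.53 + £221.60 + £896.37 = £2,340.50

£2,340.50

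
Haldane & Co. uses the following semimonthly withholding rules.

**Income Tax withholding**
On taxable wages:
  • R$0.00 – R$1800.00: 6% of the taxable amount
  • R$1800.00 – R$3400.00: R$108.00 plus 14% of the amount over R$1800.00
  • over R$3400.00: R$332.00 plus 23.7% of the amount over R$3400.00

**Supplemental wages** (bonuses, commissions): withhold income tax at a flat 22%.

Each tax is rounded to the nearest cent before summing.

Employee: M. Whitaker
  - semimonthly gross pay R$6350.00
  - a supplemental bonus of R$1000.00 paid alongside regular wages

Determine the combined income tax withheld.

R$1251.15

Income Tax: taxable = R$6350.00
  R$332.00 + 23.7% × (R$6350.00 − R$3400.00) = R$332.00 + 23.7% × R$2950.00 = R$1031.15
Supplemental (22% flat on bonus): 22% × R$1000.00 = R$220.00
Total income tax: R$1031.15 + R$220.00 = R$1251.15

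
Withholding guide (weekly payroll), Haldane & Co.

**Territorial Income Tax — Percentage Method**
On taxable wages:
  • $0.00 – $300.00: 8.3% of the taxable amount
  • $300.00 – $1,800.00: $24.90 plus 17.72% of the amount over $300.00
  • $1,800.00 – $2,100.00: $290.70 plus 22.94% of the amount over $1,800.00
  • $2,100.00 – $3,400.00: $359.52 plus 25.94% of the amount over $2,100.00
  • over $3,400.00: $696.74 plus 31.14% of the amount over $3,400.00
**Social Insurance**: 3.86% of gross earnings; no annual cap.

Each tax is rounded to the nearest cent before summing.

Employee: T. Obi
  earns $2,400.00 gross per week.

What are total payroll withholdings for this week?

Territorial Income Tax: taxable = $2,400.00
  $359.52 + 25.94% × ($2,400.00 − $2,100.00) = $359.52 + 25.94% × $300.00 = $437.34
Social Insurance: 3.86% × $2,400.00 = $92.64
Total: $437.34 + $92.64 = $529.98

$529.98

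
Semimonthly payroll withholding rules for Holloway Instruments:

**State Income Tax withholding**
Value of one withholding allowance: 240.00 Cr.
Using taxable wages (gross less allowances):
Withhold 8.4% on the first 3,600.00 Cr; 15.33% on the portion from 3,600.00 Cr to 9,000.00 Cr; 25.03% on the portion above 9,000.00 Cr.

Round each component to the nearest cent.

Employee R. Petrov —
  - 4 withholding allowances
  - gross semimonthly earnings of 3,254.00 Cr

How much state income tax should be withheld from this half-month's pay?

192.70 Cr

State Income Tax: taxable = 3,254.00 Cr − 4×240.00 Cr = 2,294.00 Cr
  8.4% × 2,294.00 Cr = 192.70 Cr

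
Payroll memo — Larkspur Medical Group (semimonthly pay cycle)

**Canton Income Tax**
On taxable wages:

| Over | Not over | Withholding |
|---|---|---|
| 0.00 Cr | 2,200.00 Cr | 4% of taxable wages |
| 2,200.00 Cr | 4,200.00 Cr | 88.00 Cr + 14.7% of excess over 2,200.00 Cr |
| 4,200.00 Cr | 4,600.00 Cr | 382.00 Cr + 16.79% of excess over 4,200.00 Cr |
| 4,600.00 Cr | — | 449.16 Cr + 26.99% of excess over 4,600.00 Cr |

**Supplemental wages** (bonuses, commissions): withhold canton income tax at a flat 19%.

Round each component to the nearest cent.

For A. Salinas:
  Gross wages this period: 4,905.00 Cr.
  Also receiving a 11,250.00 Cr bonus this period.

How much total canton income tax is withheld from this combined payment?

2,668.98 Cr

Canton Income Tax: taxable = 4,905.00 Cr
  449.16 Cr + 26.99% × (4,905.00 Cr − 4,600.00 Cr) = 449.16 Cr + 26.99% × 305.00 Cr = 531.48 Cr
Supplemental (19% flat on bonus): 19% × 11,250.00 Cr = 2,137.50 Cr
Total canton income tax: 531.48 Cr + 2,137.50 Cr = 2,668.98 Cr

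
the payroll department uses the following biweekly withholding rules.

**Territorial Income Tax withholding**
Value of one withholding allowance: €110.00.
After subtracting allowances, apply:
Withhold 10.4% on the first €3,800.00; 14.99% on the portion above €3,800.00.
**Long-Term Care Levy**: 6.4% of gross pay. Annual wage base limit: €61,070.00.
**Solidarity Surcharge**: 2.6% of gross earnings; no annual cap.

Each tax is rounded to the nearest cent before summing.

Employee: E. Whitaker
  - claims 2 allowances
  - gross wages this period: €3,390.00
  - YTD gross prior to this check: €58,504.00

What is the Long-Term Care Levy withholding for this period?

€164.22

Long-Term Care Levy: cap €61,070.00 − YTD €58,504.00 = €2,566.00 subject; 6.4% × €2,566.00 = €164.22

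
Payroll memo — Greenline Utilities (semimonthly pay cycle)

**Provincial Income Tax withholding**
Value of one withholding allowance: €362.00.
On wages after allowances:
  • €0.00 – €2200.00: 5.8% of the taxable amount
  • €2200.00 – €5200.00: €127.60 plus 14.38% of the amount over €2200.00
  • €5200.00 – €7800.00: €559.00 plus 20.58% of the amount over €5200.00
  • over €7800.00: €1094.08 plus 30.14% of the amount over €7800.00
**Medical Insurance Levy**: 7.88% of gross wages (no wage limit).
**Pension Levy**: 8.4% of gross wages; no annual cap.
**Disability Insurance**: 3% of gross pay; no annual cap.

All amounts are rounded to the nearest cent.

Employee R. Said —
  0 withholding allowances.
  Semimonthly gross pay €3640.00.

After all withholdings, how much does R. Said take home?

Provincial Income Tax: taxable = €3640.00
  €127.60 + 14.38% × (€3640.00 − €2200.00) = €127.60 + 14.38% × €1440.00 = €334.67
Medical Insurance Levy: 7.88% × €3640.00 = €286.83
Pension Levy: 8.4% × €3640.00 = €305.76
Disability Insurance: 3% × €3640.00 = €109.20
Total withheld: €334.67 + €286.83 + €305.76 + €109.20 = €1036.46
Net pay: €3640.00 − €1036.46 = €2603.54

€2603.54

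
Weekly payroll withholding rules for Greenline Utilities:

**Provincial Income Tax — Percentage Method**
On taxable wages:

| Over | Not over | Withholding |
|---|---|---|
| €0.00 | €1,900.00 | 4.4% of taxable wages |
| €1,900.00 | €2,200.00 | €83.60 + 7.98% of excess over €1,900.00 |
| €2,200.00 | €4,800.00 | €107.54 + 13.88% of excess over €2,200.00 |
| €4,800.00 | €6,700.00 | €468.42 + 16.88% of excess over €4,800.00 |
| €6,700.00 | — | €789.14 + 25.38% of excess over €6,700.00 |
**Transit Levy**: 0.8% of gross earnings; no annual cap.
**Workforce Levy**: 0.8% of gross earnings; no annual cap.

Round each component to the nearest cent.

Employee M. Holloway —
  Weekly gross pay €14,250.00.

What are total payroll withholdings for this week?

Provincial Income Tax: taxable = €14,250.00
  €789.14 + 25.38% × (€14,250.00 − €6,700.00) = €789.14 + 25.38% × €7,550.00 = €2,705.33
Transit Levy: 0.8% × €14,250.00 = €114.00
Workforce Levy: 0.8% × €14,250.00 = €114.00
Total: €2,705.33 + €114.00 + €114.00 = €2,933.33

€2,933.33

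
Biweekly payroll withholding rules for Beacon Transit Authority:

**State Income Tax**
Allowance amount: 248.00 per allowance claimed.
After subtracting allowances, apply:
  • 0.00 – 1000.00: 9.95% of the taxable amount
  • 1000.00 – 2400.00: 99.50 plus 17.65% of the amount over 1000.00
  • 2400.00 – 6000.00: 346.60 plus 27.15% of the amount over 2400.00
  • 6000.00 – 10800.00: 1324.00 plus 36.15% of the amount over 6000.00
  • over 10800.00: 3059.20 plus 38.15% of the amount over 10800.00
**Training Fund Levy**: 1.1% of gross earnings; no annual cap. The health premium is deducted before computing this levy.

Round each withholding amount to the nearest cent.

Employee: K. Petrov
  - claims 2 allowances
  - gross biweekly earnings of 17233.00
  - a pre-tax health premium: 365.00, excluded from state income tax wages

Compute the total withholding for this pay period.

5370.47

State Income Tax: taxable = 17233.00 − 365.00 − 2×248.00 = 16372.00
  3059.20 + 38.15% × (16372.00 − 10800.00) = 3059.20 + 38.15% × 5572.00 = 5184.92
Training Fund Levy: 1.1% × 16868.00 = 185.55
Total: 5184.92 + 185.55 = 5370.47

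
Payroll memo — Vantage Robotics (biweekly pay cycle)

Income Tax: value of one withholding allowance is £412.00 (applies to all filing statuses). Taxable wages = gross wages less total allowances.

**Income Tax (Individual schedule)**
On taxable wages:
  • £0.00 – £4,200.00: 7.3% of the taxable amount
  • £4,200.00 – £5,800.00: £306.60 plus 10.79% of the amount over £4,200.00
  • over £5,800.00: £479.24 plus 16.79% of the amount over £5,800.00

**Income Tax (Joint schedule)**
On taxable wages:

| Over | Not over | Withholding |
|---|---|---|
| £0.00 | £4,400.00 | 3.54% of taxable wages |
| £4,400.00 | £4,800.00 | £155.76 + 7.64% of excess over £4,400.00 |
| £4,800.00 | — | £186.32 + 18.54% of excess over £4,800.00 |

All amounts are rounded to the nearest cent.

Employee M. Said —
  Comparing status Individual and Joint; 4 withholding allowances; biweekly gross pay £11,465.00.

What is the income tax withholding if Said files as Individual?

£1,153.69

Income Tax (Individual): taxable = £11,465.00 − 4×£412.00 = £9,817.00
  £479.24 + 16.79% × (£9,817.00 − £5,800.00) = £479.24 + 16.79% × £4,017.00 = £1,153.69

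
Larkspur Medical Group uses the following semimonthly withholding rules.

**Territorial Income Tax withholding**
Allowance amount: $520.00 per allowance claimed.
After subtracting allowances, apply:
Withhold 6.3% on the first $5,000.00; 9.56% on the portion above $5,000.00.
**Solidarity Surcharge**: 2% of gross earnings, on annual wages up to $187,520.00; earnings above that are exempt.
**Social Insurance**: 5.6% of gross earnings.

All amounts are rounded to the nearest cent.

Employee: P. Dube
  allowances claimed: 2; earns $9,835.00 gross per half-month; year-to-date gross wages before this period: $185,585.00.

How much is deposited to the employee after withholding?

$8,567.74

Territorial Income Tax: taxable = $9,835.00 − 2×$520.00 = $8,795.00
  $315.00 + 9.56% × ($8,795.00 − $5,000.00) = $315.00 + 9.56% × $3,795.00 = $677.80
Solidarity Surcharge: cap $187,520.00 − YTD $185,585.00 = $1,935.00 subject; 2% × $1,935.00 = $38.70
Social Insurance: 5.6% × $9,835.00 = $550.76
Total withheld: $677.80 + $38.70 + $550.76 = $1,267.26
Net pay: $9,835.00 − $1,267.26 = $8,567.74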